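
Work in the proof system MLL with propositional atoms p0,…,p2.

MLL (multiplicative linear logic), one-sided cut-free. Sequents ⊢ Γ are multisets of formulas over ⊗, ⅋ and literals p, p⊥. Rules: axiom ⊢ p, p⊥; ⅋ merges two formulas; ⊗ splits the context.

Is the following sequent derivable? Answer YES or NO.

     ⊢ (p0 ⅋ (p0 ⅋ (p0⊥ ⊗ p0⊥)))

Proof tree:
[⅋]  ⊢ (p0 ⅋ (p0 ⅋ (p0⊥ ⊗ p0⊥)))
  [⅋]  ⊢ p0, (p0 ⅋ (p0⊥ ⊗ p0⊥))
    [⊗]  ⊢ p0, p0, (p0⊥ ⊗ p0⊥)
      [Ax]  ⊢ p0, p0⊥
      [Ax]  ⊢ p0, p0⊥

Result: YES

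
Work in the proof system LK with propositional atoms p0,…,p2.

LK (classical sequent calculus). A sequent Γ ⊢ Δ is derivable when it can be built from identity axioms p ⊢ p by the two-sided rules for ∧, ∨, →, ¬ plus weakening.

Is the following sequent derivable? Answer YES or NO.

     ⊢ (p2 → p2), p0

Derivation trace:
[WR]  ⊢ (p2 → p2), p0
  [→R]  ⊢ (p2 → p2)
    [Ax] p2 ⊢ p2

Result: YES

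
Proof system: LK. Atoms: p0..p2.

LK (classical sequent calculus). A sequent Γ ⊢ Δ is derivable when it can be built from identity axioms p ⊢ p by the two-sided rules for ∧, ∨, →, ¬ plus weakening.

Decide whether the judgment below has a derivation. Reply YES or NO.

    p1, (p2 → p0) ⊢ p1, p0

Derivation (root first):
[→L] p1, (p2 → p0) ⊢ p1, p0
  [WR] p1 ⊢ p1, p2
    [Ax] p1 ⊢ p1
  [Ax] p0 ⊢ p0

Result: YES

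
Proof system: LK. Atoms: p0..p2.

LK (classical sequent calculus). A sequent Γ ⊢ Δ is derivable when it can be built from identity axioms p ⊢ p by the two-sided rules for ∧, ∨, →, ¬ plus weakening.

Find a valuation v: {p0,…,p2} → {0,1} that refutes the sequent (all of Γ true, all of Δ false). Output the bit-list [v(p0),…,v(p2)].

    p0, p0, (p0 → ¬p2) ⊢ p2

Search for a countermodel by truth-table:
  v=000: Γ:[p0=F, p0=F, (p0 → ¬p2)=T] Δ:[p2=F] refutes=False
  v=001: Γ:[p0=F, p0=F, (p0 → ¬p2)=T] Δ:[p2=T] refutes=False
  v=010: Γ:[p0=F, p0=F, (p0 → ¬p2)=T] Δ:[p2=F] refutes=False
  v=011: Γ:[p0=F, p0=F, (p0 → ¬p2)=T] Δ:[p2=T] refutes=False
  v=100: Γ:[p0=T, p0=T, (p0 → ¬p2)=T] Δ:[p2=F] refutes=True  ← countermodel

Result: [1, 0, 0]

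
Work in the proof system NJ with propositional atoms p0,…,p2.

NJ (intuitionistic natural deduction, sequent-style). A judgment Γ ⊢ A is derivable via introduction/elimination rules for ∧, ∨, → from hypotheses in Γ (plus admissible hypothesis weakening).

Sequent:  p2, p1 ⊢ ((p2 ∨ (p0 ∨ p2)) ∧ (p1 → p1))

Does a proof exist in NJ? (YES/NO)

Derivation trace:
[Wk] p2, p1 ⊢ ((p2 ∨ (p0 ∨ p2)) ∧ (p1 → p1))
  [∧I] p2 ⊢ ((p2 ∨ (p0 ∨ p2)) ∧ (p1 → p1))
    [∨I₂] p2 ⊢ (p2 ∨ (p0 ∨ p2))
      [∨I₂] p2 ⊢ (p0 ∨ p2)
        [Ax] p2 ⊢ p2
    [→I]  ⊢ (p1 → p1)
      [Ax] p1 ⊢ p1

Result: YES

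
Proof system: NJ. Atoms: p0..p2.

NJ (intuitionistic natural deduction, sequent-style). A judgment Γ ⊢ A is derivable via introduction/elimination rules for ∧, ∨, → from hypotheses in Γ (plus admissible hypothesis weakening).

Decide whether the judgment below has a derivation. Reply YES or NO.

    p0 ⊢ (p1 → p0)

Derivation trace:
[→I] p0 ⊢ (p1 → p0)
  [Wk] p0, p1 ⊢ p0
    [Ax] p0 ⊢ p0

Result: YES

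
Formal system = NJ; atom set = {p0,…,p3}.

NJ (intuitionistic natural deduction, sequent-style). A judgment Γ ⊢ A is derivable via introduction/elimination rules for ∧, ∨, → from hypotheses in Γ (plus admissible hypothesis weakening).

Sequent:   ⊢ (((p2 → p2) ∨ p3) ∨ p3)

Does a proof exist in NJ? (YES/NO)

Derivation trace:
[∨I₁]  ⊢ (((p2 → p2) ∨ p3) ∨ p3)
  [∨I₁]  ⊢ ((p2 → p2) ∨ p3)
    [→I]  ⊢ (p2 → p2)
      [Ax] p2 ⊢ p2

Result: YES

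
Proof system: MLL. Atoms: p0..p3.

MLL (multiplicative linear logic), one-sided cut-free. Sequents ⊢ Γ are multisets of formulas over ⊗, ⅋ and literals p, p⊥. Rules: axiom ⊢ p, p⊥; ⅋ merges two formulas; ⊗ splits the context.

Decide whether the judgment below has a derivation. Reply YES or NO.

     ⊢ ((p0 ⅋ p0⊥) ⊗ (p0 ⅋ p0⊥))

Derivation trace:
[⊗]  ⊢ ((p0 ⅋ p0⊥) ⊗ (p0 ⅋ p0⊥))
  [⅋]  ⊢ (p0 ⅋ p0⊥)
    [Ax]  ⊢ p0, p0⊥
  [⅋]  ⊢ (p0 ⅋ p0⊥)
    [Ax]  ⊢ p0, p0⊥

Result: YES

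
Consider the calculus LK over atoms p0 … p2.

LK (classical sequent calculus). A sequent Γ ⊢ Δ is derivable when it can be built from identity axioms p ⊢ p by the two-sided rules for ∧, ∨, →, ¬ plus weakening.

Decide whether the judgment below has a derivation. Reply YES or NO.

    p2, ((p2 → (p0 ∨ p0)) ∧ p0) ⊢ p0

Proof tree:
[∧L] p2, ((p2 → (p0 ∨ p0)) ∧ p0) ⊢ p0
  [WL] p0, (p2 → (p0 ∨ p0)), p2 ⊢ p0
    [→L] p0, (p2 → (p0 ∨ p0)) ⊢ p0
      [WR] p0 ⊢ p0, p2
        [Ax] p0 ⊢ p0
      [∨L] (p0 ∨ p0) ⊢ p0
        [Ax] p0 ⊢ p0
        [Ax] p0 ⊢ p0

Result: YES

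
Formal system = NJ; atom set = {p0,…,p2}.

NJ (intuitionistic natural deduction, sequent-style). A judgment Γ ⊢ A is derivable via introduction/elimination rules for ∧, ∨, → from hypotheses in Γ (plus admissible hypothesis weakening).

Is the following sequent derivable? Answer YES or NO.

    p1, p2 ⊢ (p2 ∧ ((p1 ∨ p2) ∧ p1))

Proof tree:
[∧I] p1, p2 ⊢ (p2 ∧ ((p1 ∨ p2) ∧ p1))
  [Ax] p2 ⊢ p2
  [∧I] p1, p2 ⊢ ((p1 ∨ p2) ∧ p1)
    [∨I₂] p2 ⊢ (p1 ∨ p2)
      [Ax] p2 ⊢ p2
    [Ax] p1 ⊢ p1

Result: YES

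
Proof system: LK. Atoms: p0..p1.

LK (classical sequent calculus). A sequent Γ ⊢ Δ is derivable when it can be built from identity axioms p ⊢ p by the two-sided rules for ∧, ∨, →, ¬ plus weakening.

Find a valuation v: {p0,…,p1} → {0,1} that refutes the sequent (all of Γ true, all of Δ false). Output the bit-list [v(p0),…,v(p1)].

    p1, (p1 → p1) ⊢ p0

Search for a countermodel by truth-table:
  v=00: Γ:[p1=F, (p1 → p1)=T] Δ:[p0=F] refutes=False
  v=01: Γ:[p1=T, (p1 → p1)=T] Δ:[p0=F] refutes=True  ← countermodel

Result: [0, 1]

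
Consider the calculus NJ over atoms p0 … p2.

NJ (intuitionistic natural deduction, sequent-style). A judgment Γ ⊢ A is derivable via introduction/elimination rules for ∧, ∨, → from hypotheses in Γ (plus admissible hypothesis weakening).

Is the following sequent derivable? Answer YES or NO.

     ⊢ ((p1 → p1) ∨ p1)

Derivation (root first):
[∨I₁]  ⊢ ((p1 → p1) ∨ p1)
  [→I]  ⊢ (p1 → p1)
    [Ax] p1 ⊢ p1

Result: YES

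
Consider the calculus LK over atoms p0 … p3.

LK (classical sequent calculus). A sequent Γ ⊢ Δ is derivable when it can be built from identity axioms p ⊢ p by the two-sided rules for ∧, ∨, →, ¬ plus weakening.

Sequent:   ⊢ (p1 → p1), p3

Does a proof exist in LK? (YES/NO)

Derivation (root first):
[WR]  ⊢ (p1 → p1), p3
  [→R]  ⊢ (p1 → p1)
    [Ax] p1 ⊢ p1

Result: YES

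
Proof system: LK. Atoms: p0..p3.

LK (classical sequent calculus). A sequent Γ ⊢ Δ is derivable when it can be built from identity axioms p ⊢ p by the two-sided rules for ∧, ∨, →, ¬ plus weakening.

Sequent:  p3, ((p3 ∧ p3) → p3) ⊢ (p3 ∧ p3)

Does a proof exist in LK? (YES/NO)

Derivation trace:
[→L] p3, ((p3 ∧ p3) → p3) ⊢ (p3 ∧ p3)
  [∧R] p3 ⊢ (p3 ∧ p3)
    [Ax] p3 ⊢ p3
    [Ax] p3 ⊢ p3
  [∧R] p3 ⊢ (p3 ∧ p3)
    [Ax] p3 ⊢ p3
    [Ax] p3 ⊢ p3

Result: YES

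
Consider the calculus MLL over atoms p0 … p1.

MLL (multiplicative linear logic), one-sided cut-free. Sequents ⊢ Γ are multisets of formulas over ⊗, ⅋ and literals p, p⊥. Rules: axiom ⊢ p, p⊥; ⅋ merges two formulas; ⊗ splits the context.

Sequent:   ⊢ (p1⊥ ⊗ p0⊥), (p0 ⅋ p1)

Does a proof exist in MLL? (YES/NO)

Derivation trace:
[⅋]  ⊢ (p1⊥ ⊗ p0⊥), (p0 ⅋ p1)
  [⊗]  ⊢ p1, p0, (p1⊥ ⊗ p0⊥)
    [Ax]  ⊢ p1, p1⊥
    [Ax]  ⊢ p0, p0⊥

Result: YES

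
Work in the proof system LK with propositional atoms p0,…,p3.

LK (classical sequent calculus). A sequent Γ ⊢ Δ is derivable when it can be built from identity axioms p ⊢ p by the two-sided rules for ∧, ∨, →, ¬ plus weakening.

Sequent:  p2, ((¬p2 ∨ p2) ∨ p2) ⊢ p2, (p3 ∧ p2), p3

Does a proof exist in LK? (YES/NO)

Derivation trace:
[∨L] p2, ((¬p2 ∨ p2) ∨ p2) ⊢ p2, (p3 ∧ p2), p3
  [∨L] p2, (¬p2 ∨ p2) ⊢ p2, p3
    [¬L] p2, ¬p2 ⊢ p3
      [WR] p2 ⊢ p2, p3
        [Ax] p2 ⊢ p2
    [WR] p2 ⊢ p2, p3
      [Ax] p2 ⊢ p2
  [∧R] p2 ⊢ p2, (p3 ∧ p2)
    [WR] p2 ⊢ p2, p3
      [Ax] p2 ⊢ p2
    [Ax] p2 ⊢ p2

Result: YES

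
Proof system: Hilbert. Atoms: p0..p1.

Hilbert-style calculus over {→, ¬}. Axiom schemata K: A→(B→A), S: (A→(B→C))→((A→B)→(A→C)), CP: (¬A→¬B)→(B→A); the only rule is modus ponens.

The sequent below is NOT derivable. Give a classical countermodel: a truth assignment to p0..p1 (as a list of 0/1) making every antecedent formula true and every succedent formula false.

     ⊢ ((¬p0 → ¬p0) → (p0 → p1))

Truth-table refutation:
  v=00: Γ:[] Δ:[((¬p0 → ¬p0) → (p0 → p1))=T] refutes=False
  v=01: Γ:[] Δ:[((¬p0 → ¬p0) → (p0 → p1))=T] refutes=False
  v=10: Γ:[] Δ:[((¬p0 → ¬p0) → (p0 → p1))=F] refutes=True  ← countermodel

Result: [1, 0]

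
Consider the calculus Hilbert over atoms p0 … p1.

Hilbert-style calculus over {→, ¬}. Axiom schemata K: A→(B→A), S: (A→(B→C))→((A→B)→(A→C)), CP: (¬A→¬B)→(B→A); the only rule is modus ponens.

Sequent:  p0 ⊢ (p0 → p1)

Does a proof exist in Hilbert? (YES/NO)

Enumerate valuations to refute Γ ⊢ Δ:
  v=00: Γ:[p0=F] Δ:[(p0 → p1)=T] refutes=False
  v=01: Γ:[p0=F] Δ:[(p0 → p1)=T] refutes=False
  v=10: Γ:[p0=T] Δ:[(p0 → p1)=F] refutes=True  ← countermodel

Result: NO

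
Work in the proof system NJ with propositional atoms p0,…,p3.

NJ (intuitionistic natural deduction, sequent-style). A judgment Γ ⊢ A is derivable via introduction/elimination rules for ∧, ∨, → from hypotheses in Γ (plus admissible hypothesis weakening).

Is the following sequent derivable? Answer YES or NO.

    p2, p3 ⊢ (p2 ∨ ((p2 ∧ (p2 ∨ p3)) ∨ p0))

Derivation trace:
[∨I₂] p2, p3 ⊢ (p2 ∨ ((p2 ∧ (p2 ∨ p3)) ∨ p0))
  [∨I₁] p2, p3 ⊢ ((p2 ∧ (p2 ∨ p3)) ∨ p0)
    [∧I] p2, p3 ⊢ (p2 ∧ (p2 ∨ p3))
      [Ax] p2 ⊢ p2
      [∨I₂] p3 ⊢ (p2 ∨ p3)
        [Ax] p3 ⊢ p3

Result: YES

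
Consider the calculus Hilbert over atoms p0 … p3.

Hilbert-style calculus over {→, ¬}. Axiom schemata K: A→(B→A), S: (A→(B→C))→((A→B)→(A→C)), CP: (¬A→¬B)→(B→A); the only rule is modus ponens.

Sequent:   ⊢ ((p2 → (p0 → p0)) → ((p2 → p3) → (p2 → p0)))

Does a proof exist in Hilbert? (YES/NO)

Search for a countermodel by truth-table:
  v=0000: Γ:[] Δ:[((p2 → (p0 → p0)) → ((p2 → p3) → (p2 → p0)))=T] refutes=False
  v=0001: Γ:[] Δ:[((p2 → (p0 → p0)) → ((p2 → p3) → (p2 → p0)))=T] refutes=False
  v=0010: Γ:[] Δ:[((p2 → (p0 → p0)) → ((p2 → p3) → (p2 → p0)))=T] refutes=False
  v=0011: Γ:[] Δ:[((p2 → (p0 → p0)) → ((p2 → p3) → (p2 → p0)))=F] refutes=True  ← countermodel

Result: NO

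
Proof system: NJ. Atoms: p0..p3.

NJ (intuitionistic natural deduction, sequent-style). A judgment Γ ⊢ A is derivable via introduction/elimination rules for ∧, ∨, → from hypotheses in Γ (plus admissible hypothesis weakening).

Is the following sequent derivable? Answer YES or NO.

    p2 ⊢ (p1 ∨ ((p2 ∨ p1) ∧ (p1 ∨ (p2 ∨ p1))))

Derivation trace:
[∨I₂] p2 ⊢ (p1 ∨ ((p2 ∨ p1) ∧ (p1 ∨ (p2 ∨ p1))))
  [∧I] p2 ⊢ ((p2 ∨ p1) ∧ (p1 ∨ (p2 ∨ p1)))
    [∨I₁] p2 ⊢ (p2 ∨ p1)
      [Ax] p2 ⊢ p2
    [∨I₂] p2 ⊢ (p1 ∨ (p2 ∨ p1))
      [∨I₁] p2 ⊢ (p2 ∨ p1)
        [Ax] p2 ⊢ p2

Result: YES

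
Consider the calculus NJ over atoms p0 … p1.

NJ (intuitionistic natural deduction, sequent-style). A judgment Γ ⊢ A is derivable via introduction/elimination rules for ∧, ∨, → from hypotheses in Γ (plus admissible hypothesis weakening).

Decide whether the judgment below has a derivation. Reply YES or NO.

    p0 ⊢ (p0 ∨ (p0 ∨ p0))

Derivation (root first):
[∨I₂] p0 ⊢ (p0 ∨ (p0 ∨ p0))
  [∨I₂] p0 ⊢ (p0 ∨ p0)
    [Ax] p0 ⊢ p0

Result: YES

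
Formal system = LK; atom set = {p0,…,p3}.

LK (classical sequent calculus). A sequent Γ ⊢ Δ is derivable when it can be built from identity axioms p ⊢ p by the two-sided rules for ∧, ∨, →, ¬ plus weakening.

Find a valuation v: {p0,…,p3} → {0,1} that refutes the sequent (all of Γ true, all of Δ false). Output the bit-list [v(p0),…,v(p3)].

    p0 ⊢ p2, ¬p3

Search for a countermodel by truth-table:
  v=0000: Γ:[p0=F] Δ:[p2=F, ¬p3=T] refutes=False
  v=0001: Γ:[p0=F] Δ:[p2=F, ¬p3=F] refutes=False
  v=0010: Γ:[p0=F] Δ:[p2=T, ¬p3=T] refutes=False
  v=0011: Γ:[p0=F] Δ:[p2=T, ¬p3=F] refutes=False
  v=0100: Γ:[p0=F] Δ:[p2=F, ¬p3=T] refutes=False
  v=0101: Γ:[p0=F] Δ:[p2=F, ¬p3=F] refutes=False
  v=0110: Γ:[p0=F] Δ:[p2=T, ¬p3=T] refutes=False
  v=0111: Γ:[p0=F] Δ:[p2=T, ¬p3=F] refutes=False
  v=1000: Γ:[p0=T] Δ:[p2=F, ¬p3=T] refutes=False
  v=1001: Γ:[p0=T] Δ:[p2=F, ¬p3=F] refutes=True  ← countermodel

Result: [1, 0, 0, 1]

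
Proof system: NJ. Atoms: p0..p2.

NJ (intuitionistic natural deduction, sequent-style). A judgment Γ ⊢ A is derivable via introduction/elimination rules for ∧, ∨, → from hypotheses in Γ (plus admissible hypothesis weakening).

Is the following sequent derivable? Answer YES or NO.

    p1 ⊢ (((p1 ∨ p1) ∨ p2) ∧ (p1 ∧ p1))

Derivation (root first):
[∧I] p1 ⊢ (((p1 ∨ p1) ∨ p2) ∧ (p1 ∧ p1))
  [∨I₁] p1 ⊢ ((p1 ∨ p1) ∨ p2)
    [∨I₂] p1 ⊢ (p1 ∨ p1)
      [Ax] p1 ⊢ p1
  [∧I] p1 ⊢ (p1 ∧ p1)
    [Ax] p1 ⊢ p1
    [Ax] p1 ⊢ p1

Result: YES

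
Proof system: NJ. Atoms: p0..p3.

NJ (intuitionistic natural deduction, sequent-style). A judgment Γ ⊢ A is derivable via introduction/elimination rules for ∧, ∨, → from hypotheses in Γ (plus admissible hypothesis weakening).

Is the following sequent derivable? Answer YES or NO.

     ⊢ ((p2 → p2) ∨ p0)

Derivation (root first):
[∨I₁]  ⊢ ((p2 → p2) ∨ p0)
  [→I]  ⊢ (p2 → p2)
    [Ax] p2 ⊢ p2

Result: YES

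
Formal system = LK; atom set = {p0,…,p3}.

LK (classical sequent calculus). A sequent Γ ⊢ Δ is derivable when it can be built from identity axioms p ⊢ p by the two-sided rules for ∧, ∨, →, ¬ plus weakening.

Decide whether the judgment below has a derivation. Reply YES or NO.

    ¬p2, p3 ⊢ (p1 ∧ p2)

Search for a countermodel by truth-table:
  v=0000: Γ:[¬p2=T, p3=F] Δ:[(p1 ∧ p2)=F] refutes=False
  v=0001: Γ:[¬p2=T, p3=T] Δ:[(p1 ∧ p2)=F] refutes=True  ← countermodel

Result: NO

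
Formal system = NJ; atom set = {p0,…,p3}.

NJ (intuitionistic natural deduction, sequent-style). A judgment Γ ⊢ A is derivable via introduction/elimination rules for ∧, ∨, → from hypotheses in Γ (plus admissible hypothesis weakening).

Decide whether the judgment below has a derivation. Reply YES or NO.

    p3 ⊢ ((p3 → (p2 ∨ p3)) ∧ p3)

Derivation trace:
[∧I] p3 ⊢ ((p3 → (p2 ∨ p3)) ∧ p3)
  [→I]  ⊢ (p3 → (p2 ∨ p3))
    [∨I₂] p3 ⊢ (p2 ∨ p3)
      [Ax] p3 ⊢ p3
  [Ax] p3 ⊢ p3

Result: YES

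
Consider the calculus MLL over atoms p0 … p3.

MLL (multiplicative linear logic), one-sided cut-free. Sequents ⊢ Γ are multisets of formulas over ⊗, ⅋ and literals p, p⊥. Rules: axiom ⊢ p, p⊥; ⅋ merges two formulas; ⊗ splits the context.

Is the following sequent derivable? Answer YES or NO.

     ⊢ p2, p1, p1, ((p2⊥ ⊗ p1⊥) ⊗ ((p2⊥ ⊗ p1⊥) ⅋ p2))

Derivation trace:
[⊗]  ⊢ p2, p1, p1, ((p2⊥ ⊗ p1⊥) ⊗ ((p2⊥ ⊗ p1⊥) ⅋ p2))
  [⊗]  ⊢ p2, p1, (p2⊥ ⊗ p1⊥)
    [Ax]  ⊢ p2, p2⊥
    [Ax]  ⊢ p1, p1⊥
  [⅋]  ⊢ p1, ((p2⊥ ⊗ p1⊥) ⅋ p2)
    [⊗]  ⊢ p2, p1, (p2⊥ ⊗ p1⊥)
      [Ax]  ⊢ p2, p2⊥
      [Ax]  ⊢ p1, p1⊥

Result: YES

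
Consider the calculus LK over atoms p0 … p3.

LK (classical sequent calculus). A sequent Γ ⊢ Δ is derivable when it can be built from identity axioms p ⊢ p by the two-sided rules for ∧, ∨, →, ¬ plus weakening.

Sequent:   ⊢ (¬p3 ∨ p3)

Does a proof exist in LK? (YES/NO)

Derivation (root first):
[∨R]  ⊢ (¬p3 ∨ p3)
  [¬R]  ⊢ p3, ¬p3
    [Ax] p3 ⊢ p3

Result: YES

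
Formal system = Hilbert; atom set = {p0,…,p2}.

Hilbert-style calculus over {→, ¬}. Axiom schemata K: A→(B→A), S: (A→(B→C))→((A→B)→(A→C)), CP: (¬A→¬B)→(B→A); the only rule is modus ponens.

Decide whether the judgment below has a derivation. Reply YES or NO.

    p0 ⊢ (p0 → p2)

Enumerate valuations to refute Γ ⊢ Δ:
  v=000: Γ:[p0=F] Δ:[(p0 → p2)=T] refutes=False
  v=001: Γ:[p0=F] Δ:[(p0 → p2)=T] refutes=False
  v=010: Γ:[p0=F] Δ:[(p0 → p2)=T] refutes=False
  v=011: Γ:[p0=F] Δ:[(p0 → p2)=T] refutes=False
  v=100: Γ:[p0=T] Δ:[(p0 → p2)=F] refutes=True  ← countermodel

Result: NO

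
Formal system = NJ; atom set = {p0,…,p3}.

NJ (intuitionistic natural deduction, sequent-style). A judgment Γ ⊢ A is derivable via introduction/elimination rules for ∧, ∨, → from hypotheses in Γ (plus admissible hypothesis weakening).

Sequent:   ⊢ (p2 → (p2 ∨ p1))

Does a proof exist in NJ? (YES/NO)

Proof tree:
[→I]  ⊢ (p2 → (p2 ∨ p1))
  [∨I₁] p2 ⊢ (p2 ∨ p1)
    [Ax] p2 ⊢ p2

Result: YES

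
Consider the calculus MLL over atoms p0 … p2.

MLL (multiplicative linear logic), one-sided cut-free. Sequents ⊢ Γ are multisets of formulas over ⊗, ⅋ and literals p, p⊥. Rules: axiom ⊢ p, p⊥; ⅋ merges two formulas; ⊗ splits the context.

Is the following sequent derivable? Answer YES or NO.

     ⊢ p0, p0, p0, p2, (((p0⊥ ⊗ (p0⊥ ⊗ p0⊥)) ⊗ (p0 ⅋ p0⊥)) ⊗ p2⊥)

Derivation (root first):
[⊗]  ⊢ p0, p0, p0, p2, (((p0⊥ ⊗ (p0⊥ ⊗ p0⊥)) ⊗ (p0 ⅋ p0⊥)) ⊗ p2⊥)
  [⊗]  ⊢ p0, p0, p0, ((p0⊥ ⊗ (p0⊥ ⊗ p0⊥)) ⊗ (p0 ⅋ p0⊥))
    [⊗]  ⊢ p0, p0, p0, (p0⊥ ⊗ (p0⊥ ⊗ p0⊥))
      [Ax]  ⊢ p0, p0⊥
      [⊗]  ⊢ p0, p0, (p0⊥ ⊗ p0⊥)
        [Ax]  ⊢ p0, p0⊥
        [Ax]  ⊢ p0, p0⊥
    [⅋]  ⊢ (p0 ⅋ p0⊥)
      [Ax]  ⊢ p0, p0⊥
  [Ax]  ⊢ p2, p2⊥

Result: YES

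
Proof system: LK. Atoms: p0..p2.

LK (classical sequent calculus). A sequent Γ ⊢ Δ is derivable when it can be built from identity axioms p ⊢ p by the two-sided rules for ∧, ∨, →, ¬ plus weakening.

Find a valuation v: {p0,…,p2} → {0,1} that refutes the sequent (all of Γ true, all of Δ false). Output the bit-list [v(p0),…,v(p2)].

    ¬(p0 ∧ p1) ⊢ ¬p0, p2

Truth-table refutation:
  v=000: Γ:[¬(p0 ∧ p1)=T] Δ:[¬p0=T, p2=F] refutes=False
  v=001: Γ:[¬(p0 ∧ p1)=T] Δ:[¬p0=T, p2=T] refutes=False
  v=010: Γ:[¬(p0 ∧ p1)=T] Δ:[¬p0=T, p2=F] refutes=False
  v=011: Γ:[¬(p0 ∧ p1)=T] Δ:[¬p0=T, p2=T] refutes=False
  v=100: Γ:[¬(p0 ∧ p1)=T] Δ:[¬p0=F, p2=F] refutes=True  ← countermodel

Result: [1, 0, 0]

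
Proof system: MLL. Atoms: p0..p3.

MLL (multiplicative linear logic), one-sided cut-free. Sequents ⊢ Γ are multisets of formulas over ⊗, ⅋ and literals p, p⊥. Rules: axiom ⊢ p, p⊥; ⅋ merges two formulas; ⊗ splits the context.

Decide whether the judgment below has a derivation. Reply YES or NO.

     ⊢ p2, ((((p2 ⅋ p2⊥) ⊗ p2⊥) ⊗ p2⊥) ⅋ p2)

Derivation (root first):
[⅋]  ⊢ p2, ((((p2 ⅋ p2⊥) ⊗ p2⊥) ⊗ p2⊥) ⅋ p2)
  [⊗]  ⊢ p2, p2, (((p2 ⅋ p2⊥) ⊗ p2⊥) ⊗ p2⊥)
    [⊗]  ⊢ p2, ((p2 ⅋ p2⊥) ⊗ p2⊥)
      [⅋]  ⊢ (p2 ⅋ p2⊥)
        [Ax]  ⊢ p2, p2⊥
      [Ax]  ⊢ p2, p2⊥
    [Ax]  ⊢ p2, p2⊥

Result: YES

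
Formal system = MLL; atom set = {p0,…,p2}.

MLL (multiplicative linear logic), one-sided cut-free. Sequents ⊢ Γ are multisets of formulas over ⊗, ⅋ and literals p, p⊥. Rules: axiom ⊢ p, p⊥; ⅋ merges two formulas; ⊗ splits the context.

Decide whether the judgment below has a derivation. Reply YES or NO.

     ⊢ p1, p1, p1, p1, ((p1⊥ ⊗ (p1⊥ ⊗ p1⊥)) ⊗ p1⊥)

Derivation trace:
[⊗]  ⊢ p1, p1, p1, p1, ((p1⊥ ⊗ (p1⊥ ⊗ p1⊥)) ⊗ p1⊥)
  [⊗]  ⊢ p1, p1, p1, (p1⊥ ⊗ (p1⊥ ⊗ p1⊥))
    [Ax]  ⊢ p1, p1⊥
    [⊗]  ⊢ p1, p1, (p1⊥ ⊗ p1⊥)
      [Ax]  ⊢ p1, p1⊥
      [Ax]  ⊢ p1, p1⊥
  [Ax]  ⊢ p1, p1⊥

Result: YES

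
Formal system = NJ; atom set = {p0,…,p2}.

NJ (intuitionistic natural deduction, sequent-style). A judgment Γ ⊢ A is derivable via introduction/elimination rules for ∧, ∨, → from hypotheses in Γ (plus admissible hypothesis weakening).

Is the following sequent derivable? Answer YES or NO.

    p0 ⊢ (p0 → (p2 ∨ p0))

Derivation trace:
[→I] p0 ⊢ (p0 → (p2 ∨ p0))
  [∨I₂] p0, p0 ⊢ (p2 ∨ p0)
    [Wk] p0, p0 ⊢ p0
      [Ax] p0 ⊢ p0

Result: YES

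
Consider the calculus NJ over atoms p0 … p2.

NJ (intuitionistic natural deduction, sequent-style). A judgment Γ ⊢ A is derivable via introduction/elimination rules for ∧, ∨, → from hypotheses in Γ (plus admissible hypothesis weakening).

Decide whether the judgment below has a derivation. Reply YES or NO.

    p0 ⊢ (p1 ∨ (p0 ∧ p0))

Derivation (root first):
[∨I₂] p0 ⊢ (p1 ∨ (p0 ∧ p0))
  [∧I] p0 ⊢ (p0 ∧ p0)
    [Ax] p0 ⊢ p0
    [Ax] p0 ⊢ p0

Result: YES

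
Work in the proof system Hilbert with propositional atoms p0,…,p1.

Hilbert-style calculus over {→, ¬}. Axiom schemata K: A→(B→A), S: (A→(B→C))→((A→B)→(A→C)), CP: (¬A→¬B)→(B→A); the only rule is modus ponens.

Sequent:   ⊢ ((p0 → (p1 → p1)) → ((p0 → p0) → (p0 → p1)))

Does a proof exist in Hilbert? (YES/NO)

Enumerate valuations to refute Γ ⊢ Δ:
  v=00: Γ:[] Δ:[((p0 → (p1 → p1)) → ((p0 → p0) → (p0 → p1)))=T] refutes=False
  v=01: Γ:[] Δ:[((p0 → (p1 → p1)) → ((p0 → p0) → (p0 → p1)))=T] refutes=False
  v=10: Γ:[] Δ:[((p0 → (p1 → p1)) → ((p0 → p0) → (p0 → p1)))=F] refutes=True  ← countermodel

Result: NO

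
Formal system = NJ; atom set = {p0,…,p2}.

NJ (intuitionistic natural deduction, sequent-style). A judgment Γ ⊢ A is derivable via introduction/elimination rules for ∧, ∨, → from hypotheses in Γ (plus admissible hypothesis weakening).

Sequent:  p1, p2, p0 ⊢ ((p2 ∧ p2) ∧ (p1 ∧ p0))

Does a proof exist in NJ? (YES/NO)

Derivation trace:
[∧I] p1, p2, p0 ⊢ ((p2 ∧ p2) ∧ (p1 ∧ p0))
  [∧I] p2 ⊢ (p2 ∧ p2)
    [Ax] p2 ⊢ p2
    [Ax] p2 ⊢ p2
  [∧I] p1, p0 ⊢ (p1 ∧ p0)
    [Wk] p1, p0 ⊢ p1
      [Ax] p1 ⊢ p1
    [Ax] p0 ⊢ p0

Result: YES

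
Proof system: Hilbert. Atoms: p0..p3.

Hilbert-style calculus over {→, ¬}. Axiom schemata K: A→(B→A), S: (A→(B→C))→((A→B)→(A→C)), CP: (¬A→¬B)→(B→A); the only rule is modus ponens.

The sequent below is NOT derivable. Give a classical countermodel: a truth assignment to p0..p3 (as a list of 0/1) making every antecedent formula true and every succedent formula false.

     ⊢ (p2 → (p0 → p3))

Search for a countermodel by truth-table:
  v=0000: Γ:[] Δ:[(p2 → (p0 → p3))=T] refutes=False
  v=0001: Γ:[] Δ:[(p2 → (p0 → p3))=T] refutes=False
  v=0010: Γ:[] Δ:[(p2 → (p0 → p3))=T] refutes=False
  v=0011: Γ:[] Δ:[(p2 → (p0 → p3))=T] refutes=False
  v=0100: Γ:[] Δ:[(p2 → (p0 → p3))=T] refutes=False
  v=0101: Γ:[] Δ:[(p2 → (p0 → p3))=T] refutes=False
  v=0110: Γ:[] Δ:[(p2 → (p0 → p3))=T] refutes=False
  v=0111: Γ:[] Δ:[(p2 → (p0 → p3))=T] refutes=False
  v=1000: Γ:[] Δ:[(p2 → (p0 → p3))=T] refutes=False
  v=1001: Γ:[] Δ:[(p2 → (p0 → p3))=T] refutes=False
  v=1010: Γ:[] Δ:[(p2 → (p0 → p3))=F] refutes=True  ← countermodel

Result: [1, 0, 1, 0]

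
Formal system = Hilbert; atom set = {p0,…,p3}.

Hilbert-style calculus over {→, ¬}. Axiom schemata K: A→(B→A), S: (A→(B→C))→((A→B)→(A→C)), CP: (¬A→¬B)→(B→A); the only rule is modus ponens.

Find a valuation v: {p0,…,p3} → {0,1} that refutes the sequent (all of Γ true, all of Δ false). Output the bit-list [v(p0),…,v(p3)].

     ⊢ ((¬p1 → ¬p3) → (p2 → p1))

Enumerate valuations to refute Γ ⊢ Δ:
  v=0000: Γ:[] Δ:[((¬p1 → ¬p3) → (p2 → p1))=T] refutes=False
  v=0001: Γ:[] Δ:[((¬p1 → ¬p3) → (p2 → p1))=T] refutes=False
  v=0010: Γ:[] Δ:[((¬p1 → ¬p3) → (p2 → p1))=F] refutes=True  ← countermodel

Result: [0, 0, 1, 0]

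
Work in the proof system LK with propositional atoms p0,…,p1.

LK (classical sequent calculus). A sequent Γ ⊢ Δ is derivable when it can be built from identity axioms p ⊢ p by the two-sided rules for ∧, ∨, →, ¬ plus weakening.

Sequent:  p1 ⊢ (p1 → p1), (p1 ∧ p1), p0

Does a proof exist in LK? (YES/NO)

Derivation (root first):
[WR] p1 ⊢ (p1 → p1), (p1 ∧ p1), p0
  [∧R] p1 ⊢ (p1 → p1), (p1 ∧ p1)
    [Ax] p1 ⊢ p1
    [WR]  ⊢ (p1 → p1), p1
      [→R]  ⊢ (p1 → p1)
        [Ax] p1 ⊢ p1

Result: YES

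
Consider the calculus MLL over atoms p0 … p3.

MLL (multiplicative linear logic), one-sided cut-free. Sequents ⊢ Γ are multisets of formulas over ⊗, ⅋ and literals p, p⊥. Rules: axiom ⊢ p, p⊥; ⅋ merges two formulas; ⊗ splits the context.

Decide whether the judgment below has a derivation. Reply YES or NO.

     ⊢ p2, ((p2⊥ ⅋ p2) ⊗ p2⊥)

Proof tree:
[⊗]  ⊢ p2, ((p2⊥ ⅋ p2) ⊗ p2⊥)
  [⅋]  ⊢ (p2⊥ ⅋ p2)
    [Ax]  ⊢ p2, p2⊥
  [Ax]  ⊢ p2, p2⊥

Result: YES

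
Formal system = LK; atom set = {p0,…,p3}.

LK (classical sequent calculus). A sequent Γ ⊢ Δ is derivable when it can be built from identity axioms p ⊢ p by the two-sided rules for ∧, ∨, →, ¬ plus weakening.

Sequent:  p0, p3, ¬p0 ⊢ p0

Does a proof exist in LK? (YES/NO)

Derivation trace:
[WR] p0, p3, ¬p0 ⊢ p0
  [¬L] p0, p3, ¬p0 ⊢ 
    [WL] p0, p3 ⊢ p0
      [Ax] p0 ⊢ p0

Result: YES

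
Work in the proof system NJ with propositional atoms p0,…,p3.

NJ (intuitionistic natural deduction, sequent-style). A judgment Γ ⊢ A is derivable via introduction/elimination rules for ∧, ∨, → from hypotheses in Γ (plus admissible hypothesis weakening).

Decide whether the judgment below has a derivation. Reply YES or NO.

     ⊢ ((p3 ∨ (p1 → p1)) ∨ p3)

Proof tree:
[∨I₁]  ⊢ ((p3 ∨ (p1 → p1)) ∨ p3)
  [∨I₂]  ⊢ (p3 ∨ (p1 → p1))
    [→I]  ⊢ (p1 → p1)
      [Ax] p1 ⊢ p1

Result: YES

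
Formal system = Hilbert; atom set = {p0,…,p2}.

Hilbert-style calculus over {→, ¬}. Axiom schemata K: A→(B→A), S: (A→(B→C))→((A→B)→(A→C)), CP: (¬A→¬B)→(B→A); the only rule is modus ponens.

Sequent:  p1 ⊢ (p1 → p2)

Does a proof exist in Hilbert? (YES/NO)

Truth-table refutation:
  v=000: Γ:[p1=F] Δ:[(p1 → p2)=T] refutes=False
  v=001: Γ:[p1=F] Δ:[(p1 → p2)=T] refutes=False
  v=010: Γ:[p1=T] Δ:[(p1 → p2)=F] refutes=True  ← countermodel

Result: NO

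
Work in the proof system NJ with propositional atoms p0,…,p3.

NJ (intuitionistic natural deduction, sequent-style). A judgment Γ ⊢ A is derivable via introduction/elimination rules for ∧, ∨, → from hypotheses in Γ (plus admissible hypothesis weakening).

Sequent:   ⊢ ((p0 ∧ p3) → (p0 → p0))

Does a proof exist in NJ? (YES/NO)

Derivation trace:
[→I]  ⊢ ((p0 ∧ p3) → (p0 → p0))
  [Wk] (p0 ∧ p3) ⊢ (p0 → p0)
    [→I]  ⊢ (p0 → p0)
      [Ax] p0 ⊢ p0

Result: YES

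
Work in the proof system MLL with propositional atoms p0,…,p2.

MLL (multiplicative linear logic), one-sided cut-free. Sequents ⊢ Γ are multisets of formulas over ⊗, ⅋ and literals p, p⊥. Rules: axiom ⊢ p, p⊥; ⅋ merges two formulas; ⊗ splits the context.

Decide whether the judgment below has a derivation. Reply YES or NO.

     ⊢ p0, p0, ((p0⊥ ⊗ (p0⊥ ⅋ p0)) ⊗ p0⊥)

Derivation (root first):
[⊗]  ⊢ p0, p0, ((p0⊥ ⊗ (p0⊥ ⅋ p0)) ⊗ p0⊥)
  [⊗]  ⊢ p0, (p0⊥ ⊗ (p0⊥ ⅋ p0))
    [Ax]  ⊢ p0, p0⊥
    [⅋]  ⊢ (p0⊥ ⅋ p0)
      [Ax]  ⊢ p0, p0⊥
  [Ax]  ⊢ p0, p0⊥

Result: YES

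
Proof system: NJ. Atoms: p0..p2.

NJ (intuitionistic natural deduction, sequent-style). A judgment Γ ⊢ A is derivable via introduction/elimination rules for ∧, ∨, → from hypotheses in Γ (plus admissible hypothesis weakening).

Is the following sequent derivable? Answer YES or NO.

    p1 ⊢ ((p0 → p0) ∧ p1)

Derivation trace:
[∧I] p1 ⊢ ((p0 → p0) ∧ p1)
  [→I]  ⊢ (p0 → p0)
    [Ax] p0 ⊢ p0
  [Ax] p1 ⊢ p1

Result: YES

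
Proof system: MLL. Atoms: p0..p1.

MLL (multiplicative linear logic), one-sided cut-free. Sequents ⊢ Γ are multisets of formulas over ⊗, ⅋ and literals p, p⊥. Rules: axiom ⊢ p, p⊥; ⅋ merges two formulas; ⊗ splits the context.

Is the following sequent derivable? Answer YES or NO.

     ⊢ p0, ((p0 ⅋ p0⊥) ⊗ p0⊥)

Proof tree:
[⊗]  ⊢ p0, ((p0 ⅋ p0⊥) ⊗ p0⊥)
  [⅋]  ⊢ (p0 ⅋ p0⊥)
    [Ax]  ⊢ p0, p0⊥
  [Ax]  ⊢ p0, p0⊥

Result: YES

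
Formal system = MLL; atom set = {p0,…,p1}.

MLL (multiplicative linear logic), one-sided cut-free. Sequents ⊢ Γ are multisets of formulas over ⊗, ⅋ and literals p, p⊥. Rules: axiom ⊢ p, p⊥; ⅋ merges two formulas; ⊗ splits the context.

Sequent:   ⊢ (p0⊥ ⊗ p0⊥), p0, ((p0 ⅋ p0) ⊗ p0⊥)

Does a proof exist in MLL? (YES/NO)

Derivation trace:
[⊗]  ⊢ (p0⊥ ⊗ p0⊥), p0, ((p0 ⅋ p0) ⊗ p0⊥)
  [⅋]  ⊢ (p0⊥ ⊗ p0⊥), (p0 ⅋ p0)
    [⊗]  ⊢ p0, p0, (p0⊥ ⊗ p0⊥)
      [Ax]  ⊢ p0, p0⊥
      [Ax]  ⊢ p0, p0⊥
  [Ax]  ⊢ p0, p0⊥

Result: YES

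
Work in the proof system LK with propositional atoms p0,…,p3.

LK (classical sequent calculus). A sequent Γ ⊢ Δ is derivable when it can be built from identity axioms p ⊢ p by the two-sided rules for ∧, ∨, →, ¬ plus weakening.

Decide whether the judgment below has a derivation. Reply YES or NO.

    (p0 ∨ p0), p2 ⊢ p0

Proof tree:
[WL] (p0 ∨ p0), p2 ⊢ p0
  [∨L] (p0 ∨ p0) ⊢ p0
    [Ax] p0 ⊢ p0
    [Ax] p0 ⊢ p0

Result: YES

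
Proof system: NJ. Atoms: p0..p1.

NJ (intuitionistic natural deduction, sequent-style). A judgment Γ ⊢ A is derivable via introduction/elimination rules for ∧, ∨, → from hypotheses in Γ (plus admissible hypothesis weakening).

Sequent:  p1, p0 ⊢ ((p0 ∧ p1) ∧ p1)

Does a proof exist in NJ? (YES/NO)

Derivation (root first):
[∧I] p1, p0 ⊢ ((p0 ∧ p1) ∧ p1)
  [∧I] p1, p0 ⊢ (p0 ∧ p1)
    [Ax] p0 ⊢ p0
    [Ax] p1 ⊢ p1
  [Ax] p1 ⊢ p1

Result: YES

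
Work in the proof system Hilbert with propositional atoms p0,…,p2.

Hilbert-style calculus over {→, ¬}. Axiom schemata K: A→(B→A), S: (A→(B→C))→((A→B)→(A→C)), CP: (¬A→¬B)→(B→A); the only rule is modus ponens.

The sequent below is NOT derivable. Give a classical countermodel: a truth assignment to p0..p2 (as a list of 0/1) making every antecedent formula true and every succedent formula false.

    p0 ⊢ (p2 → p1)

Search for a countermodel by truth-table:
  v=000: Γ:[p0=F] Δ:[(p2 → p1)=T] refutes=False
  v=001: Γ:[p0=F] Δ:[(p2 → p1)=F] refutes=False
  v=010: Γ:[p0=F] Δ:[(p2 → p1)=T] refutes=False
  v=011: Γ:[p0=F] Δ:[(p2 → p1)=T] refutes=False
  v=100: Γ:[p0=T] Δ:[(p2 → p1)=T] refutes=False
  v=101: Γ:[p0=T] Δ:[(p2 → p1)=F] refutes=True  ← countermodel

Result: [1, 0, 1]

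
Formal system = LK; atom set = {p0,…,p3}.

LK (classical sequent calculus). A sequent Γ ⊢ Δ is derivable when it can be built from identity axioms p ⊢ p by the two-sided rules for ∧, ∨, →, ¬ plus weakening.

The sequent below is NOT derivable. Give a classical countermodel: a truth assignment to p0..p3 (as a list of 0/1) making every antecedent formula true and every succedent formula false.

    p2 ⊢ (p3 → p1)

Truth-table refutation:
  v=0000: Γ:[p2=F] Δ:[(p3 → p1)=T] refutes=False
  v=0001: Γ:[p2=F] Δ:[(p3 → p1)=F] refutes=False
  v=0010: Γ:[p2=T] Δ:[(p3 → p1)=T] refutes=False
  v=0011: Γ:[p2=T] Δ:[(p3 → p1)=F] refutes=True  ← countermodel

Result: [0, 0, 1, 1]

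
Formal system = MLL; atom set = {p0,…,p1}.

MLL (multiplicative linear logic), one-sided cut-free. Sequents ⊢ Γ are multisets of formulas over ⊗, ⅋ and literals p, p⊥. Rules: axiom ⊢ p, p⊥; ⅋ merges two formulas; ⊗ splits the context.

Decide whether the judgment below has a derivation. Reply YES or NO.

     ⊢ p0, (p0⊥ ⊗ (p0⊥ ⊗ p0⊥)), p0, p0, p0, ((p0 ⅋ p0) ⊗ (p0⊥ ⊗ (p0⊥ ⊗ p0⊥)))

Derivation trace:
[⊗]  ⊢ p0, (p0⊥ ⊗ (p0⊥ ⊗ p0⊥)), p0, p0, p0, ((p0 ⅋ p0) ⊗ (p0⊥ ⊗ (p0⊥ ⊗ p0⊥)))
  [⅋]  ⊢ p0, (p0⊥ ⊗ (p0⊥ ⊗ p0⊥)), (p0 ⅋ p0)
    [⊗]  ⊢ p0, p0, p0, (p0⊥ ⊗ (p0⊥ ⊗ p0⊥))
      [Ax]  ⊢ p0, p0⊥
      [⊗]  ⊢ p0, p0, (p0⊥ ⊗ p0⊥)
        [Ax]  ⊢ p0, p0⊥
        [Ax]  ⊢ p0, p0⊥
  [⊗]  ⊢ p0, p0, p0, (p0⊥ ⊗ (p0⊥ ⊗ p0⊥))
    [Ax]  ⊢ p0, p0⊥
    [⊗]  ⊢ p0, p0, (p0⊥ ⊗ p0⊥)
      [Ax]  ⊢ p0, p0⊥
      [Ax]  ⊢ p0, p0⊥

Result: YES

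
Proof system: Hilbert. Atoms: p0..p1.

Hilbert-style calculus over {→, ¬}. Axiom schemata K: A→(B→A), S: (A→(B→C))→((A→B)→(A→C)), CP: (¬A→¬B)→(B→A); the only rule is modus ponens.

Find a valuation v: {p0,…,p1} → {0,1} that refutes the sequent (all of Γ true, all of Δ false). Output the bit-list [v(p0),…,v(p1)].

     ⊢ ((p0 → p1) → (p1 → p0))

Truth-table refutation:
  v=00: Γ:[] Δ:[((p0 → p1) → (p1 → p0))=T] refutes=False
  v=01: Γ:[] Δ:[((p0 → p1) → (p1 → p0))=F] refutes=True  ← countermodel

Result: [0, 1]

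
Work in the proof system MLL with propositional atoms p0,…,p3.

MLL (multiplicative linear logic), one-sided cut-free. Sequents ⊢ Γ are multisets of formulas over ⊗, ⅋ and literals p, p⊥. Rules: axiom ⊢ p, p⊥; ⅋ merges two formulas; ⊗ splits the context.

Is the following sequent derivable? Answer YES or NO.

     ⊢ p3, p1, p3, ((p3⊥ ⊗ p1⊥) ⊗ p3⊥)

Derivation trace:
[⊗]  ⊢ p3, p1, p3, ((p3⊥ ⊗ p1⊥) ⊗ p3⊥)
  [⊗]  ⊢ p3, p1, (p3⊥ ⊗ p1⊥)
    [Ax]  ⊢ p3, p3⊥
    [Ax]  ⊢ p1, p1⊥
  [Ax]  ⊢ p3, p3⊥

Result: YES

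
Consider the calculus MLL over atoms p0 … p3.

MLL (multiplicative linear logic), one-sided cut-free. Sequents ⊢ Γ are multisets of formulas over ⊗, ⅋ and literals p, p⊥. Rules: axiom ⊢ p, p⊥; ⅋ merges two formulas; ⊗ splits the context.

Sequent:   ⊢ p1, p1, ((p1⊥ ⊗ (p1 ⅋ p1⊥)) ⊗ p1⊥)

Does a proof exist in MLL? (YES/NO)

Derivation (root first):
[⊗]  ⊢ p1, p1, ((p1⊥ ⊗ (p1 ⅋ p1⊥)) ⊗ p1⊥)
  [⊗]  ⊢ p1, (p1⊥ ⊗ (p1 ⅋ p1⊥))
    [Ax]  ⊢ p1, p1⊥
    [⅋]  ⊢ (p1 ⅋ p1⊥)
      [Ax]  ⊢ p1, p1⊥
  [Ax]  ⊢ p1, p1⊥

Result: YES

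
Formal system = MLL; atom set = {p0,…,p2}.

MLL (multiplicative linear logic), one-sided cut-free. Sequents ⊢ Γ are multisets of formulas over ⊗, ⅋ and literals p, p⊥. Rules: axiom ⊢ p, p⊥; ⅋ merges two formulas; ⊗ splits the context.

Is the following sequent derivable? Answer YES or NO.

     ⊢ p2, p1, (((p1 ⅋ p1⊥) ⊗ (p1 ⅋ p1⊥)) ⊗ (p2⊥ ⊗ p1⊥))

Proof tree:
[⊗]  ⊢ p2, p1, (((p1 ⅋ p1⊥) ⊗ (p1 ⅋ p1⊥)) ⊗ (p2⊥ ⊗ p1⊥))
  [⊗]  ⊢ ((p1 ⅋ p1⊥) ⊗ (p1 ⅋ p1⊥))
    [⅋]  ⊢ (p1 ⅋ p1⊥)
      [Ax]  ⊢ p1, p1⊥
    [⅋]  ⊢ (p1 ⅋ p1⊥)
      [Ax]  ⊢ p1, p1⊥
  [⊗]  ⊢ p2, p1, (p2⊥ ⊗ p1⊥)
    [Ax]  ⊢ p2, p2⊥
    [Ax]  ⊢ p1, p1⊥

Result: YES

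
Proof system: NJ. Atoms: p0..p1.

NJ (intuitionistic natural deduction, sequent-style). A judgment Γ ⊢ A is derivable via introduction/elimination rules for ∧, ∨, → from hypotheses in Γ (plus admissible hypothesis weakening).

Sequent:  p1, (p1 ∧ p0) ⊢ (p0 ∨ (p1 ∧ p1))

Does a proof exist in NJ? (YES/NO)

Proof tree:
[∨I₂] p1, (p1 ∧ p0) ⊢ (p0 ∨ (p1 ∧ p1))
  [∧I] p1, (p1 ∧ p0) ⊢ (p1 ∧ p1)
    [Ax] p1 ⊢ p1
    [Wk] p1, (p1 ∧ p0) ⊢ p1
      [Ax] p1 ⊢ p1

Result: YES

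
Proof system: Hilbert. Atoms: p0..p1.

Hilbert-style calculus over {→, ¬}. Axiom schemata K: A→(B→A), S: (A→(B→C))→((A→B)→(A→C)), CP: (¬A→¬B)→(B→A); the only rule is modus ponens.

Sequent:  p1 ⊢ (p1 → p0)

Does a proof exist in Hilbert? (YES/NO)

Search for a countermodel by truth-table:
  v=00: Γ:[p1=F] Δ:[(p1 → p0)=T] refutes=False
  v=01: Γ:[p1=T] Δ:[(p1 → p0)=F] refutes=True  ← countermodel

Result: NO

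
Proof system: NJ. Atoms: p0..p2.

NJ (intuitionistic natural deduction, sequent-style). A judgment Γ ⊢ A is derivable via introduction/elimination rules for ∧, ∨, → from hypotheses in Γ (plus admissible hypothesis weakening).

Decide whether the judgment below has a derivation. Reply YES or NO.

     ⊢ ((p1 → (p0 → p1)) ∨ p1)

Derivation trace:
[∨I₁]  ⊢ ((p1 → (p0 → p1)) ∨ p1)
  [→I]  ⊢ (p1 → (p0 → p1))
    [→I] p1 ⊢ (p0 → p1)
      [Wk] p1, p0 ⊢ p1
        [Ax] p1 ⊢ p1

Result: YES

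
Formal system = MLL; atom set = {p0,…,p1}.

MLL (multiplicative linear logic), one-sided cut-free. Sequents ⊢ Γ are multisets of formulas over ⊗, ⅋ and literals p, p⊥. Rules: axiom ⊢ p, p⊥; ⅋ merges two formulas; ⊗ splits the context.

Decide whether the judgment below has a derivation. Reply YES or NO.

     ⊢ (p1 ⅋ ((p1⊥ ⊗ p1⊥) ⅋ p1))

Derivation trace:
[⅋]  ⊢ (p1 ⅋ ((p1⊥ ⊗ p1⊥) ⅋ p1))
  [⅋]  ⊢ p1, ((p1⊥ ⊗ p1⊥) ⅋ p1)
    [⊗]  ⊢ p1, p1, (p1⊥ ⊗ p1⊥)
      [Ax]  ⊢ p1, p1⊥
      [Ax]  ⊢ p1, p1⊥

Result: YES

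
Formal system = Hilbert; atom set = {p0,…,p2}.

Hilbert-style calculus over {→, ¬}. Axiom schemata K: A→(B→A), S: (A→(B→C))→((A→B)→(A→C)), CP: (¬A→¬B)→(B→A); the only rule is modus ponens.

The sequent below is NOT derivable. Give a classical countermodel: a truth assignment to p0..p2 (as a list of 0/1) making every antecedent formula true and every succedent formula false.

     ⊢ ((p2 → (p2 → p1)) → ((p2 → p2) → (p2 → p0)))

Search for a countermodel by truth-table:
  v=000: Γ:[] Δ:[((p2 → (p2 → p1)) → ((p2 → p2) → (p2 → p0)))=T] refutes=False
  v=001: Γ:[] Δ:[((p2 → (p2 → p1)) → ((p2 → p2) → (p2 → p0)))=T] refutes=False
  v=010: Γ:[] Δ:[((p2 → (p2 → p1)) → ((p2 → p2) → (p2 → p0)))=T] refutes=False
  v=011: Γ:[] Δ:[((p2 → (p2 → p1)) → ((p2 → p2) → (p2 → p0)))=F] refutes=True  ← countermodel

Result: [0, 1, 1]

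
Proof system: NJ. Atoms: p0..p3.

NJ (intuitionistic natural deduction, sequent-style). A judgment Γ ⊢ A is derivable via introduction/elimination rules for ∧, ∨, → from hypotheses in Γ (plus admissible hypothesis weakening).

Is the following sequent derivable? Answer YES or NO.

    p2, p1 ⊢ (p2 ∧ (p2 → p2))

Derivation trace:
[Wk] p2, p1 ⊢ (p2 ∧ (p2 → p2))
  [∧I] p2 ⊢ (p2 ∧ (p2 → p2))
    [Ax] p2 ⊢ p2
    [→I]  ⊢ (p2 → p2)
      [Ax] p2 ⊢ p2

Result: YES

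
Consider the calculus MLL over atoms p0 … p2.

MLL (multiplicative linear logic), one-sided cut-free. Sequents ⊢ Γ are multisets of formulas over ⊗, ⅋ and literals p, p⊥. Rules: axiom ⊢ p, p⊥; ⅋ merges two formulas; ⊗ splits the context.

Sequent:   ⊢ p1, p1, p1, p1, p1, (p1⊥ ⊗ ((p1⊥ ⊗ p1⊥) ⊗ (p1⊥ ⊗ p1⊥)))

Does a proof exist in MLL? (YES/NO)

Derivation trace:
[⊗]  ⊢ p1, p1, p1, p1, p1, (p1⊥ ⊗ ((p1⊥ ⊗ p1⊥) ⊗ (p1⊥ ⊗ p1⊥)))
  [Ax]  ⊢ p1, p1⊥
  [⊗]  ⊢ p1, p1, p1, p1, ((p1⊥ ⊗ p1⊥) ⊗ (p1⊥ ⊗ p1⊥))
    [⊗]  ⊢ p1, p1, (p1⊥ ⊗ p1⊥)
      [Ax]  ⊢ p1, p1⊥
      [Ax]  ⊢ p1, p1⊥
    [⊗]  ⊢ p1, p1, (p1⊥ ⊗ p1⊥)
      [Ax]  ⊢ p1, p1⊥
      [Ax]  ⊢ p1, p1⊥

Result: YES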